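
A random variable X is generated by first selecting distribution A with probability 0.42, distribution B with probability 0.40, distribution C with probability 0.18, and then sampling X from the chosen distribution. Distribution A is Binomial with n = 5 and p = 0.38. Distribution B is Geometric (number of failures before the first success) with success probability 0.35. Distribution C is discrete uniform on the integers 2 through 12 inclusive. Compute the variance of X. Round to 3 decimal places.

Per component, A: μ=1.9, E[X²]=4.788; B: μ=1.85714, E[X²]=8.7551; C: μ=7, E[X²]=59.
E[X] = 0.42·1.9 + 0.4·1.85714 + 0.18·7 = 2.80086.
E[X²] = 0.42·4.788 + 0.4·8.7551 + 0.18·59 = 16.133.
Var(X) = E[X²] − (E[X])² = 16.133 − 7.8448 = 8.2882.

8.288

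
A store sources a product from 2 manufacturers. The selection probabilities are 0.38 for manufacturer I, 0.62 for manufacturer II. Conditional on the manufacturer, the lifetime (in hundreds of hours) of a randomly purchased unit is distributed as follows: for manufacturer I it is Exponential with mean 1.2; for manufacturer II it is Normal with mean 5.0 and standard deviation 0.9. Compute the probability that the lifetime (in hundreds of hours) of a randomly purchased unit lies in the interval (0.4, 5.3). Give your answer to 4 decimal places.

Conditional on each manufacturer, P(0.4 < X < 5.3): I: 0.704457; II: 0.630558.
By total probability, P(0.4 < X < 5.3) = 0.38·0.704457 + 0.62·0.630558 = 0.65864.

0.6586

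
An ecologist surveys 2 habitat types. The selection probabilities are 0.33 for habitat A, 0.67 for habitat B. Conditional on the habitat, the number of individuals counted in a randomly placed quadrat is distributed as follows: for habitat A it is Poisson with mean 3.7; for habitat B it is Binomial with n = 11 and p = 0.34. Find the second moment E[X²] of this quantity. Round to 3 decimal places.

16.764

For each component E[X²] = Var + (mean)², giving A: 17.39; B: 16.456.
Overall E[X²] = 0.33·17.39 + 0.67·16.456 = 16.7642.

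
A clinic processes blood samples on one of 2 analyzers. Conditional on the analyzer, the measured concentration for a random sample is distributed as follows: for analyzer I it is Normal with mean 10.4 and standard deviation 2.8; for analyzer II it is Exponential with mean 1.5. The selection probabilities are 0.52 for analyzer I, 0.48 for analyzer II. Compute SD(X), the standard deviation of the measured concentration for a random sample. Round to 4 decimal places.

Per component, I: μ=10.4, E[X²]=116; II: μ=1.5, E[X²]=4.5.
E[X] = 0.52·10.4 + 0.48·1.5 = 6.128.
E[X²] = 0.52·116 + 0.48·4.5 = 62.48.
Var(X) = E[X²] − (E[X])² = 62.48 − 37.5524 = 24.9276.
SD(X) = √24.9276 = 4.99276.

4.9928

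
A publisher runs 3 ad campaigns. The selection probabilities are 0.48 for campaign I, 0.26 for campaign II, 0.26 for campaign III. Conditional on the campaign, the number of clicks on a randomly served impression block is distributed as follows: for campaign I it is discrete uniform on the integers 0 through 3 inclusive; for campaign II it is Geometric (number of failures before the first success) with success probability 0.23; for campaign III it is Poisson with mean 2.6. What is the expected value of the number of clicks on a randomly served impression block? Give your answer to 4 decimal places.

Component means — I: 1.5; II: 3.34783; III: 2.6.
E[X] = 0.48·1.5 + 0.26·3.34783 + 0.26·2.6 = 2.26643.

2.2664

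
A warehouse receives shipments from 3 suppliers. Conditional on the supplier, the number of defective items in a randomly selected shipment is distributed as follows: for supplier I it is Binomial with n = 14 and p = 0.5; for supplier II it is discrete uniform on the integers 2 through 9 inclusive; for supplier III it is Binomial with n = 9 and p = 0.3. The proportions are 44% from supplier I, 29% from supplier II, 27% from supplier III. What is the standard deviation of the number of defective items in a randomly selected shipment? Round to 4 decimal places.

Per component, I: μ=7, E[X²]=52.5; II: μ=5.5, E[X²]=35.5; III: μ=2.7, E[X²]=9.18.
E[X] = 0.44·7 + 0.29·5.5 + 0.27·2.7 = 5.404.
E[X²] = 0.44·52.5 + 0.29·35.5 + 0.27·9.18 = 35.8736.
Var(X) = E[X²] − (E[X])² = 35.8736 − 29.2032 = 6.67038.
SD(X) = √6.67038 = 2.58271.

2.5827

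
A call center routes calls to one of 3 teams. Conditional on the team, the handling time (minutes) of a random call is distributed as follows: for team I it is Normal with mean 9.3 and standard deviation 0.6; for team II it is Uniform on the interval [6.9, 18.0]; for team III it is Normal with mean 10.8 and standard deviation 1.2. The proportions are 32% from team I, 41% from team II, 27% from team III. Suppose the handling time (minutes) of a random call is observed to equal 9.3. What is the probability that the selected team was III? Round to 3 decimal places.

Likelihoods f(9.3 | ·): I: 0.664904; II: 0.0900901; III: 0.152208.
Posterior ∝ prior × likelihood. Numerator for III: 0.27·0.152208 = 0.041096.
Normalizing constant: 0.32·0.664904 + 0.41·0.0900901 + 0.27·0.152208 = 0.290802.
P(III | observation) = 0.041096 / 0.290802 = 0.14132.

0.141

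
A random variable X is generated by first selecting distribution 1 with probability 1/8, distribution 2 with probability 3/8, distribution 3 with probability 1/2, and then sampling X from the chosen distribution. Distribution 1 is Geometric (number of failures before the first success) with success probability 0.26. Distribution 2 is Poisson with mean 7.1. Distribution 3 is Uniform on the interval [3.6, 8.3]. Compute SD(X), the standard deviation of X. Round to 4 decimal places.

2.5787

Per component, 1: μ=2.84615, E[X²]=19.0473; 2: μ=7.1, E[X²]=57.51; 3: μ=5.95, E[X²]=37.2433.
E[X] = 0.125·2.84615 + 0.375·7.1 + 0.5·5.95 = 5.99327.
E[X²] = 0.125·19.0473 + 0.375·57.51 + 0.5·37.2433 = 42.5688.
Var(X) = E[X²] − (E[X])² = 42.5688 − 35.9193 = 6.64956.
SD(X) = √6.64956 = 2.57867.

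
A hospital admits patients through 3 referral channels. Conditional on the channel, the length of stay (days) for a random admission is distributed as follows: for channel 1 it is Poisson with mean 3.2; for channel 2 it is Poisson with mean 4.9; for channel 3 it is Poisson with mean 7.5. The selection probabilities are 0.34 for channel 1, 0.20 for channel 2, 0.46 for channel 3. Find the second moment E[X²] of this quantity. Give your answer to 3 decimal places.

For each component E[X²] = Var + (mean)², giving 1: 13.44; 2: 28.91; 3: 63.75.
Overall E[X²] = 0.34·13.44 + 0.2·28.91 + 0.46·63.75 = 39.6766.

39.677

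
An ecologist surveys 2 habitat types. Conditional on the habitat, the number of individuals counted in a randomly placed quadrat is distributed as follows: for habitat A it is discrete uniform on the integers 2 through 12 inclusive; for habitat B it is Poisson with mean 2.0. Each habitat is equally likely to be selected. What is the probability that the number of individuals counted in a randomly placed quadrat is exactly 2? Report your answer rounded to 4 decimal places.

0.1808

Conditional on each habitat, P(X = 2): A: 0.0909091; B: 0.270671.
By total probability, P(X = 2) = 0.5·0.0909091 + 0.5·0.270671 = 0.18079.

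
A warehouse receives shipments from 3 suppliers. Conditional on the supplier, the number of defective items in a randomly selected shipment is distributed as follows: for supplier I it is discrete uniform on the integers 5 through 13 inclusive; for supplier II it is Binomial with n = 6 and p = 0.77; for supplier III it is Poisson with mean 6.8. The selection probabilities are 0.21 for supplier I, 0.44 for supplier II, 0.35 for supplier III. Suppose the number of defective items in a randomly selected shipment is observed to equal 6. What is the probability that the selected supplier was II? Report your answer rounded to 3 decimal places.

Likelihoods P(X=6 | ·): I: 0.111111; II: 0.208422; III: 0.152939.
Posterior ∝ prior × likelihood. Numerator for II: 0.44·0.208422 = 0.0917058.
Normalizing constant: 0.21·0.111111 + 0.44·0.208422 + 0.35·0.152939 = 0.168568.
P(II | observation) = 0.0917058 / 0.168568 = 0.544029.

0.544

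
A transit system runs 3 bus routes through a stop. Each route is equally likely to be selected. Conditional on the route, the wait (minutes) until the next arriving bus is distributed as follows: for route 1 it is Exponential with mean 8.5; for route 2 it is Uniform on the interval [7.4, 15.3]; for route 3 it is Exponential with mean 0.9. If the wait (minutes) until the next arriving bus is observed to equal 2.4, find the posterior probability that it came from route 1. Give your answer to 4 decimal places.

Likelihoods f(2.4 | ·): 1: 0.0887068; 2: 0; 3: 0.0772038.
Posterior ∝ prior × likelihood. Numerator for 1: 0.333333·0.0887068 = 0.0295689.
Normalizing constant: 0.333333·0.0887068 + 0.333333·0 + 0.333333·0.0772038 = 0.0553035.
P(1 | observation) = 0.0295689 / 0.0553035 = 0.534666.

0.5347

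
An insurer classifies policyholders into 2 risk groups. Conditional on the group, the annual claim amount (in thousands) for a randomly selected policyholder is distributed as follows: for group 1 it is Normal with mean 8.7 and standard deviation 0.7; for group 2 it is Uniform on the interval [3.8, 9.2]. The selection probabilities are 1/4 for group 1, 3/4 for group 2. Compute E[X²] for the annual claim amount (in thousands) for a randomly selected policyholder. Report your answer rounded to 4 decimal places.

For each component E[X²] = Var + (mean)², giving 1: 76.18; 2: 44.68.
Overall E[X²] = 0.25·76.18 + 0.75·44.68 = 52.555.

52.5550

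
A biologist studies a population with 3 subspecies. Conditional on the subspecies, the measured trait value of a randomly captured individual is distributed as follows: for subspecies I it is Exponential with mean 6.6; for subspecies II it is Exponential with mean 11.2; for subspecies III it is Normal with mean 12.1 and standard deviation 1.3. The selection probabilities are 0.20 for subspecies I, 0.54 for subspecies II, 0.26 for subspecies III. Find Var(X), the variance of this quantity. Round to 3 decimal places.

80.861

Per component, I: μ=6.6, E[X²]=87.12; II: μ=11.2, E[X²]=250.88; III: μ=12.1, E[X²]=148.1.
E[X] = 0.2·6.6 + 0.54·11.2 + 0.26·12.1 = 10.514.
E[X²] = 0.2·87.12 + 0.54·250.88 + 0.26·148.1 = 191.405.
Var(X) = E[X²] − (E[X])² = 191.405 − 110.544 = 80.861.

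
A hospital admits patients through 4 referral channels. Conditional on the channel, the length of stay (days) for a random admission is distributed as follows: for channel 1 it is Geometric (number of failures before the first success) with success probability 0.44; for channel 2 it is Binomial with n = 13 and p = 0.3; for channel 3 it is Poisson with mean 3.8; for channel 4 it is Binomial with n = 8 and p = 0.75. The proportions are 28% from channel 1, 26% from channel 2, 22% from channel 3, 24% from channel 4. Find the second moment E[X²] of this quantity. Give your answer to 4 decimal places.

18.9407

For each component E[X²] = Var + (mean)², giving 1: 4.5124; 2: 17.94; 3: 18.24; 4: 37.5.
Overall E[X²] = 0.28·4.5124 + 0.26·17.94 + 0.22·18.24 + 0.24·37.5 = 18.9407.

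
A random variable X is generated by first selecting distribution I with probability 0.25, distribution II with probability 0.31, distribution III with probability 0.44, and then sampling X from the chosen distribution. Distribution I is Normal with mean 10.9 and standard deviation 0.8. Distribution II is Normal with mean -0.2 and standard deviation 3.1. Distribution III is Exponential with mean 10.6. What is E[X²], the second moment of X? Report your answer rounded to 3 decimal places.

For each component E[X²] = Var + (mean)², giving I: 119.45; II: 9.65; III: 224.72.
Overall E[X²] = 0.25·119.45 + 0.31·9.65 + 0.44·224.72 = 131.731.

131.731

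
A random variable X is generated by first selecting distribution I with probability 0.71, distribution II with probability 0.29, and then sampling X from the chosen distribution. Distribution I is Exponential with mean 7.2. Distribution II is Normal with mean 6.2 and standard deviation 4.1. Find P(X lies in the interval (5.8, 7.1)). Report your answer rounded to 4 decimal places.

Conditional on each component, P(5.8 < X < 7.1): I: 0.0738151; II: 0.125734.
By total probability, P(5.8 < X < 7.1) = 0.71·0.0738151 + 0.29·0.125734 = 0.0888716.

0.0889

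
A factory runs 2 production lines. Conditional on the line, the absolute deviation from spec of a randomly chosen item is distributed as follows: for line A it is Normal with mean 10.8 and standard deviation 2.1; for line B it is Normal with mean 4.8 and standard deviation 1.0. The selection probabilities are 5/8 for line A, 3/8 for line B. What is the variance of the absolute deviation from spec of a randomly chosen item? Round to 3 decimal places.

Per component, A: μ=10.8, E[X²]=121.05; B: μ=4.8, E[X²]=24.04.
E[X] = 0.625·10.8 + 0.375·4.8 = 8.55.
E[X²] = 0.625·121.05 + 0.375·24.04 = 84.6713.
Var(X) = E[X²] − (E[X])² = 84.6713 − 73.1025 = 11.5687.

11.569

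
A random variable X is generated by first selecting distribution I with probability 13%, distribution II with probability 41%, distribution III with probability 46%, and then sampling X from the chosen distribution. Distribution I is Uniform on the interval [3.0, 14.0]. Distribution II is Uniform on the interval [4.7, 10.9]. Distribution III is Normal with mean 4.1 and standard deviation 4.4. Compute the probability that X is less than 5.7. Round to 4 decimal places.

0.3933

Conditional on each component, P(X < 5.7): I: 0.245455; II: 0.16129; III: 0.641935.
By total probability, P(X < 5.7) = 0.13·0.245455 + 0.41·0.16129 + 0.46·0.641935 = 0.393328.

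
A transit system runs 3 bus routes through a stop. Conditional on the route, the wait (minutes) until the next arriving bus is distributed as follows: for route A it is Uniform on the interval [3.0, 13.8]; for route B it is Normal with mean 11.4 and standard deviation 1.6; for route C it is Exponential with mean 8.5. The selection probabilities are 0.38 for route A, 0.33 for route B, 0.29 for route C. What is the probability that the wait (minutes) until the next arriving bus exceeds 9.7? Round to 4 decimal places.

Conditional on each route, P(X > 9.7): A: 0.37963; B: 0.855996; C: 0.319443.
By total probability, P(X > 9.7) = 0.38·0.37963 + 0.33·0.855996 + 0.29·0.319443 = 0.519376.

0.5194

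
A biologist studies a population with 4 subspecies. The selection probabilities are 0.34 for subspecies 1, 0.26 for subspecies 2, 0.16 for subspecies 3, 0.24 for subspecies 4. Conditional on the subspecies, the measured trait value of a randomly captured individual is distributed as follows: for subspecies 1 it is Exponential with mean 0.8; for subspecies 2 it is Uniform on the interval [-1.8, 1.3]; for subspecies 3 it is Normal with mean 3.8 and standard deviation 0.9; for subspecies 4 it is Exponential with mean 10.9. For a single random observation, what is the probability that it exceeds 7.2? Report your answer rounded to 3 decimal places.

Conditional on each subspecies, P(X > 7.2): 1: 0.00012341; 2: 0; 3: 7.9117e-05; 4: 0.516567.
By total probability, P(X > 7.2) = 0.34·0.00012341 + 0.26·0 + 0.16·7.9117e-05 + 0.24·0.516567 = 0.124031.

0.124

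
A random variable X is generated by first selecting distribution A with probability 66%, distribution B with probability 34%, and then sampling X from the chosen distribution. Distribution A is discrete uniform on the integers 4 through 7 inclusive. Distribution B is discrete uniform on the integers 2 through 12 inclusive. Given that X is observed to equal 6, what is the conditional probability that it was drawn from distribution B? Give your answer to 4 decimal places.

0.1578

Likelihoods P(X=6 | ·): A: 0.25; B: 0.0909091.
Posterior ∝ prior × likelihood. Numerator for B: 0.34·0.0909091 = 0.0309091.
Normalizing constant: 0.66·0.25 + 0.34·0.0909091 = 0.195909.
P(B | observation) = 0.0309091 / 0.195909 = 0.157773.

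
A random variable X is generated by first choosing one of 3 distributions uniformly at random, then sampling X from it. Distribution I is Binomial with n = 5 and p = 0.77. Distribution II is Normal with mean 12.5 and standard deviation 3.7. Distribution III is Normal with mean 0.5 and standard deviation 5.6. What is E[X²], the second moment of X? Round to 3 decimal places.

72.419

For each component E[X²] = Var + (mean)², giving I: 15.708; II: 169.94; III: 31.61.
Overall E[X²] = 0.333333·15.708 + 0.333333·169.94 + 0.333333·31.61 = 72.4193.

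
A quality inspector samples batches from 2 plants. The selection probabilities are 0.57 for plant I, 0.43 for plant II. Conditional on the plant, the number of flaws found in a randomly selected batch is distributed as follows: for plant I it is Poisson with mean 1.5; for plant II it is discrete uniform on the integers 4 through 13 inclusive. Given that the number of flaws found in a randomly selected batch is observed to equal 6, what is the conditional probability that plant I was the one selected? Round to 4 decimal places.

0.0447

Likelihoods P(X=6 | ·): I: 0.00352999; II: 0.1.
Posterior ∝ prior × likelihood. Numerator for I: 0.57·0.00352999 = 0.00201209.
Normalizing constant: 0.57·0.00352999 + 0.43·0.1 = 0.0450121.
P(I | observation) = 0.00201209 / 0.0450121 = 0.0447012.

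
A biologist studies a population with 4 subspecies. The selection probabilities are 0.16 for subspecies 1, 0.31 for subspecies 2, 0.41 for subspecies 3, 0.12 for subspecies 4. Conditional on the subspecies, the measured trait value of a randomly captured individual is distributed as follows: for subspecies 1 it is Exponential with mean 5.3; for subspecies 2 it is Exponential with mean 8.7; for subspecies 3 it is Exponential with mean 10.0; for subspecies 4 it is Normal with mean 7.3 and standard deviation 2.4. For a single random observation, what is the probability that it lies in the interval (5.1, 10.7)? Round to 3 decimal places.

0.316

Conditional on each subspecies, P(5.1 < X < 10.7): 1: 0.249221; 2: 0.264108; 3: 0.257487; 4: 0.742051.
By total probability, P(5.1 < X < 10.7) = 0.16·0.249221 + 0.31·0.264108 + 0.41·0.257487 + 0.12·0.742051 = 0.316365.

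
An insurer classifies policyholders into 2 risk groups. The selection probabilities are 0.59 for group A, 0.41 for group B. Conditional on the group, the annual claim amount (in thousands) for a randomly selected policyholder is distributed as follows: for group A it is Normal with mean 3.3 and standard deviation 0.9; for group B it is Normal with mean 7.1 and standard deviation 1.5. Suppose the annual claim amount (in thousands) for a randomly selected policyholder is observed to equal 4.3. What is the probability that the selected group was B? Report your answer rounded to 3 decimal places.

Likelihoods f(4.3 | ·): A: 0.239103; B: 0.0465781.
Posterior ∝ prior × likelihood. Numerator for B: 0.41·0.0465781 = 0.019097.
Normalizing constant: 0.59·0.239103 + 0.41·0.0465781 = 0.160168.
P(B | observation) = 0.019097 / 0.160168 = 0.119231.

0.119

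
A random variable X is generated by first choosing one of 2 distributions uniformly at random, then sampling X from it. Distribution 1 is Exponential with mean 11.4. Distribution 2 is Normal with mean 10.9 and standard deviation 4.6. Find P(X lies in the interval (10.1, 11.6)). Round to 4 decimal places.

0.0902

Conditional on each component, P(10.1 < X < 11.6): 1: 0.0508344; 2: 0.129508.
By total probability, P(10.1 < X < 11.6) = 0.5·0.0508344 + 0.5·0.129508 = 0.0901713.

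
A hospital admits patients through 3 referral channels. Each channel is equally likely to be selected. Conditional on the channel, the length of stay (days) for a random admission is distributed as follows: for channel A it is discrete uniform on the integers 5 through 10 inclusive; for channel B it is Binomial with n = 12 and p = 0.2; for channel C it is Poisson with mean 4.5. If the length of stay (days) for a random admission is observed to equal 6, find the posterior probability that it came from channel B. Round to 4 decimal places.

Likelihoods P(X=6 | ·): A: 0.166667; B: 0.0155021; C: 0.12812.
Posterior ∝ prior × likelihood. Numerator for B: 0.333333·0.0155021 = 0.00516738.
Normalizing constant: 0.333333·0.166667 + 0.333333·0.0155021 + 0.333333·0.12812 = 0.10343.
P(B | observation) = 0.00516738 / 0.10343 = 0.0499604.

0.0500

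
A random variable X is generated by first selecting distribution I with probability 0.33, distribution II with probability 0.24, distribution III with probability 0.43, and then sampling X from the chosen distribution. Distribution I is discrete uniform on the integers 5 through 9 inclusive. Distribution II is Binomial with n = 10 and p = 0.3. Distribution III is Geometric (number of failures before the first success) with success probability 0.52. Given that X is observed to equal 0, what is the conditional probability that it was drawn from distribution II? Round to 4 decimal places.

0.0294

Likelihoods P(X=0 | ·): I: 0; II: 0.0282475; III: 0.52.
Posterior ∝ prior × likelihood. Numerator for II: 0.24·0.0282475 = 0.00677941.
Normalizing constant: 0.33·0 + 0.24·0.0282475 + 0.43·0.52 = 0.230379.
P(II | observation) = 0.00677941 / 0.230379 = 0.0294271.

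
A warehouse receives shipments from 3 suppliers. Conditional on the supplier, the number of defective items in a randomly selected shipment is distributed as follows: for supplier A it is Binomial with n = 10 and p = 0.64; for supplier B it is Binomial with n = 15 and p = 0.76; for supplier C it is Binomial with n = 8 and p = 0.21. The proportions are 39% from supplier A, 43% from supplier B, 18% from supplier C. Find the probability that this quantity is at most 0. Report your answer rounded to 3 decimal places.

0.027

Conditional on each supplier, P(X ≤ 0): A: 3.65616e-05; B: 5.04857e-10; C: 0.151711.
By total probability, P(X ≤ 0) = 0.39·3.65616e-05 + 0.43·5.04857e-10 + 0.18·0.151711 = 0.0273222.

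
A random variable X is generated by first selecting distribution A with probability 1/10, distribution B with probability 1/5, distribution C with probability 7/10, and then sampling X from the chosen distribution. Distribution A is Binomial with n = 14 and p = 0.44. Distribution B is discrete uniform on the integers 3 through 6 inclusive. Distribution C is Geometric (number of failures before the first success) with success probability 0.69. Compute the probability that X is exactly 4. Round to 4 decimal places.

Conditional on each component, P(X = 4): A: 0.113795; B: 0.25; C: 0.00637229.
By total probability, P(X = 4) = 0.1·0.113795 + 0.2·0.25 + 0.7·0.00637229 = 0.0658402.

0.0658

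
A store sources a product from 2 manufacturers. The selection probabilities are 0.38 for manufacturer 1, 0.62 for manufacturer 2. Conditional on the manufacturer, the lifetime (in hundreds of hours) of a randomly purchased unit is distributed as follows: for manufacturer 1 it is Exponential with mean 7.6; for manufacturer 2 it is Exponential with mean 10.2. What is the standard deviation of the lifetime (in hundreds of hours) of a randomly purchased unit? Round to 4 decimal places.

9.3833

Per component, 1: μ=7.6, E[X²]=115.52; 2: μ=10.2, E[X²]=208.08.
E[X] = 0.38·7.6 + 0.62·10.2 = 9.212.
E[X²] = 0.38·115.52 + 0.62·208.08 = 172.907.
Var(X) = E[X²] − (E[X])² = 172.907 − 84.8609 = 88.0463.
SD(X) = √88.0463 = 9.3833.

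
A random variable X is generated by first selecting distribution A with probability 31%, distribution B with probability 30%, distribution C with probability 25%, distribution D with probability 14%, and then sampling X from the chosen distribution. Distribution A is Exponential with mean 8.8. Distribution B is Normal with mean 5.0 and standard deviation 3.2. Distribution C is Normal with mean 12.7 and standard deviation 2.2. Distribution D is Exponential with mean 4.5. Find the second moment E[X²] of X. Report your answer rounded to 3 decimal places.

For each component E[X²] = Var + (mean)², giving A: 154.88; B: 35.24; C: 166.13; D: 40.5.
Overall E[X²] = 0.31·154.88 + 0.3·35.24 + 0.25·166.13 + 0.14·40.5 = 105.787.

105.787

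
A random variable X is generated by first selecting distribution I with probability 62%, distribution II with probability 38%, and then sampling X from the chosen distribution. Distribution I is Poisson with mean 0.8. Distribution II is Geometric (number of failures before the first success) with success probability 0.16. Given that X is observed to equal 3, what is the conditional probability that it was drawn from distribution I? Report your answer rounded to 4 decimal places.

0.3975

Likelihoods P(X=3 | ·): I: 0.0383427; II: 0.0948326.
Posterior ∝ prior × likelihood. Numerator for I: 0.62·0.0383427 = 0.0237725.
Normalizing constant: 0.62·0.0383427 + 0.38·0.0948326 = 0.0598089.
P(I | observation) = 0.0237725 / 0.0598089 = 0.397474.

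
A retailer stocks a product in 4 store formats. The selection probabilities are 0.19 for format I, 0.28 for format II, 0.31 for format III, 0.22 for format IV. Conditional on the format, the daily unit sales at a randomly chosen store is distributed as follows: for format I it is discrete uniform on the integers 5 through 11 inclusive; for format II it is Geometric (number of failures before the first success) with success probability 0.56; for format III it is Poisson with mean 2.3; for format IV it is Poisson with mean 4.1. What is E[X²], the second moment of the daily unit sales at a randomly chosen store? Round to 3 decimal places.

For each component E[X²] = Var + (mean)², giving I: 68; II: 2.02041; III: 7.59; IV: 20.91.
Overall E[X²] = 0.19·68 + 0.28·2.02041 + 0.31·7.59 + 0.22·20.91 = 20.4388.

20.439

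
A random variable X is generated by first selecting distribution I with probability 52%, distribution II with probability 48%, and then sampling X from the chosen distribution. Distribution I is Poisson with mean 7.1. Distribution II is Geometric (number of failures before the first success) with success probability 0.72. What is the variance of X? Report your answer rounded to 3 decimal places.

Per component, I: μ=7.1, E[X²]=57.51; II: μ=0.388889, E[X²]=0.691358.
E[X] = 0.52·7.1 + 0.48·0.388889 = 3.87867.
E[X²] = 0.52·57.51 + 0.48·0.691358 = 30.2371.
Var(X) = E[X²] − (E[X])² = 30.2371 − 15.0441 = 15.193.

15.193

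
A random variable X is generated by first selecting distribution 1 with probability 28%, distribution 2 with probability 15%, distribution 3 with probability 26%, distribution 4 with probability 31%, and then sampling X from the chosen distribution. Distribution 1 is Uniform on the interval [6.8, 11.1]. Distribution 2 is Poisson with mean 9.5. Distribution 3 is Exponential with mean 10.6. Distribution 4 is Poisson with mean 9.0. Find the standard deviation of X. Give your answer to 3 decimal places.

Per component, 1: μ=8.95, E[X²]=81.6433; 2: μ=9.5, E[X²]=99.75; 3: μ=10.6, E[X²]=224.72; 4: μ=9, E[X²]=90.
E[X] = 0.28·8.95 + 0.15·9.5 + 0.26·10.6 + 0.31·9 = 9.477.
E[X²] = 0.28·81.6433 + 0.15·99.75 + 0.26·224.72 + 0.31·90 = 124.15.
Var(X) = E[X²] − (E[X])² = 124.15 − 89.8135 = 34.3363.
SD(X) = √34.3363 = 5.85972.

5.860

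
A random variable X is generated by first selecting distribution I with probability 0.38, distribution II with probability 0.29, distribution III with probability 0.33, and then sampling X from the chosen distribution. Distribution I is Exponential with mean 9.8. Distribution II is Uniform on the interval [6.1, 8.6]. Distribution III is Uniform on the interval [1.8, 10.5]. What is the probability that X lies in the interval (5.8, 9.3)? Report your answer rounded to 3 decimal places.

Conditional on each component, P(5.8 < X < 9.3): I: 0.166174; II: 1; III: 0.402299.
By total probability, P(5.8 < X < 9.3) = 0.38·0.166174 + 0.29·1 + 0.33·0.402299 = 0.485905.

0.486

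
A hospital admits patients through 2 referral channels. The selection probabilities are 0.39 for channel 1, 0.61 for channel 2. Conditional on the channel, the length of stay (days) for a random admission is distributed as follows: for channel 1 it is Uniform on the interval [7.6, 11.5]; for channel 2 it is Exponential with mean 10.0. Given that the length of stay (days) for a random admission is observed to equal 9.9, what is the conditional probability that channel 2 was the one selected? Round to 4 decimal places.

0.1848

Likelihoods f(9.9 | ·): 1: 0.25641; 2: 0.0371577.
Posterior ∝ prior × likelihood. Numerator for 2: 0.61·0.0371577 = 0.0226662.
Normalizing constant: 0.39·0.25641 + 0.61·0.0371577 = 0.122666.
P(2 | observation) = 0.0226662 / 0.122666 = 0.184779.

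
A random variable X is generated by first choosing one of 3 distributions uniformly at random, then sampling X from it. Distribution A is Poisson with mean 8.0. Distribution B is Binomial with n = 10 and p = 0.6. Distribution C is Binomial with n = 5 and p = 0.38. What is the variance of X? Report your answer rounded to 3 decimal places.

10.306

Per component, A: μ=8, E[X²]=72; B: μ=6, E[X²]=38.4; C: μ=1.9, E[X²]=4.788.
E[X] = 0.333333·8 + 0.333333·6 + 0.333333·1.9 = 5.3.
E[X²] = 0.333333·72 + 0.333333·38.4 + 0.333333·4.788 = 38.396.
Var(X) = E[X²] − (E[X])² = 38.396 − 28.09 = 10.306.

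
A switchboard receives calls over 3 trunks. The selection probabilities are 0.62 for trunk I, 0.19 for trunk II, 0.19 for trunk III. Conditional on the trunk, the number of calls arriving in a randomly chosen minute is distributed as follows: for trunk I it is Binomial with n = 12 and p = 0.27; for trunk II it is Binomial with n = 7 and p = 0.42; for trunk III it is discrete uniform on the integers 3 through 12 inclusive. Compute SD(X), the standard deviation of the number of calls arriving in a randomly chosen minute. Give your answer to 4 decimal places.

2.5014

Per component, I: μ=3.24, E[X²]=12.8628; II: μ=2.94, E[X²]=10.3488; III: μ=7.5, E[X²]=64.5.
E[X] = 0.62·3.24 + 0.19·2.94 + 0.19·7.5 = 3.9924.
E[X²] = 0.62·12.8628 + 0.19·10.3488 + 0.19·64.5 = 22.1962.
Var(X) = E[X²] − (E[X])² = 22.1962 − 15.9393 = 6.25695.
SD(X) = √6.25695 = 2.50139.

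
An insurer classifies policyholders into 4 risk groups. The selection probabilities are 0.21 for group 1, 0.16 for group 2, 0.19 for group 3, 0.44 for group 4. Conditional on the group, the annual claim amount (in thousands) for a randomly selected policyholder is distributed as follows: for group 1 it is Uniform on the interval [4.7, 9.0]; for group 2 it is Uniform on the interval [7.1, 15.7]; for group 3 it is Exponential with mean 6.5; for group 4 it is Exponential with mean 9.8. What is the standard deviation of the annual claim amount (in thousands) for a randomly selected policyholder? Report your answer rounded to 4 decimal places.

7.4108

Per component, 1: μ=6.85, E[X²]=48.4633; 2: μ=11.4, E[X²]=136.123; 3: μ=6.5, E[X²]=84.5; 4: μ=9.8, E[X²]=192.08.
E[X] = 0.21·6.85 + 0.16·11.4 + 0.19·6.5 + 0.44·9.8 = 8.8095.
E[X²] = 0.21·48.4633 + 0.16·136.123 + 0.19·84.5 + 0.44·192.08 = 132.527.
Var(X) = E[X²] − (E[X])² = 132.527 − 77.6073 = 54.9199.
SD(X) = √54.9199 = 7.4108.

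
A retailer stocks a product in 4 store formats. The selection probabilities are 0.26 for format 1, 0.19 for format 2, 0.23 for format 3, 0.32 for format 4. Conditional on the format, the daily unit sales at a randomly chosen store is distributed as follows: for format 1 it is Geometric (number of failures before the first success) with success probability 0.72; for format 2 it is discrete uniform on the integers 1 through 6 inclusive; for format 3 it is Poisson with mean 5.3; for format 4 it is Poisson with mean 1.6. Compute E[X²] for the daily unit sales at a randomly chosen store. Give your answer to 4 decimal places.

For each component E[X²] = Var + (mean)², giving 1: 0.691358; 2: 15.1667; 3: 33.39; 4: 4.16.
Overall E[X²] = 0.26·0.691358 + 0.19·15.1667 + 0.23·33.39 + 0.32·4.16 = 12.0723.

12.0723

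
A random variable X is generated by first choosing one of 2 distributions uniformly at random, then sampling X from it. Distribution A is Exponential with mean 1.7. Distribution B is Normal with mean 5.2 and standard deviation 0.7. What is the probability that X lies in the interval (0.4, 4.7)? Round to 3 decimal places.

0.482

Conditional on each component, P(0.4 < X < 4.7): A: 0.727344; B: 0.237525.
By total probability, P(0.4 < X < 4.7) = 0.5·0.727344 + 0.5·0.237525 = 0.482435.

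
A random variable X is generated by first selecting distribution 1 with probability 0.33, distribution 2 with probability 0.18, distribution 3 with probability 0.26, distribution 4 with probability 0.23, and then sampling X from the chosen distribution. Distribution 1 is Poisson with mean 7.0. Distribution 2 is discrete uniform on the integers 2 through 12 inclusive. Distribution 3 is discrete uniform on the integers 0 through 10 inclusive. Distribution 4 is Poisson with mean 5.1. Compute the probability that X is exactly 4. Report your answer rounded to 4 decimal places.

0.1096

Conditional on each component, P(X = 4): 1: 0.0912262; 2: 0.0909091; 3: 0.0909091; 4: 0.171857.
By total probability, P(X = 4) = 0.33·0.0912262 + 0.18·0.0909091 + 0.26·0.0909091 + 0.23·0.171857 = 0.109632.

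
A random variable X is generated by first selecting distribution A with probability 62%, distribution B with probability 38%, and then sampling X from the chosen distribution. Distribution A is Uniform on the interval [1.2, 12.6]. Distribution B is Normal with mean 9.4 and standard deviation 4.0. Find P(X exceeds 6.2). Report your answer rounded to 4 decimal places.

Conditional on each component, P(X > 6.2): A: 0.561404; B: 0.788145.
By total probability, P(X > 6.2) = 0.62·0.561404 + 0.38·0.788145 = 0.647565.

0.6476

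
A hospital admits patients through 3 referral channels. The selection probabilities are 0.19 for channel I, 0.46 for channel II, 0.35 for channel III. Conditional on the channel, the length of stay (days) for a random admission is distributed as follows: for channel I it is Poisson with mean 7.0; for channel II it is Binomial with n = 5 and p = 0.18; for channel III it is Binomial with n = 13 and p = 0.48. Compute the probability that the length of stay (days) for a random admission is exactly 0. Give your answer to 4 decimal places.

0.1708

Conditional on each channel, P(X = 0): I: 0.000911882; II: 0.37074; III: 0.000203256.
By total probability, P(X = 0) = 0.19·0.000911882 + 0.46·0.37074 + 0.35·0.000203256 = 0.170785.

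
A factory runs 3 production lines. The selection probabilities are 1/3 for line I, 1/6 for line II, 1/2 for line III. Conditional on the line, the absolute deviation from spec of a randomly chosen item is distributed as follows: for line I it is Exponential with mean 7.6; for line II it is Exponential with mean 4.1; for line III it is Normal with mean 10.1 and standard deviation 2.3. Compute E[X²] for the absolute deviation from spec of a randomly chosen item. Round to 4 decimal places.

For each component E[X²] = Var + (mean)², giving I: 115.52; II: 33.62; III: 107.3.
Overall E[X²] = 0.333333·115.52 + 0.166667·33.62 + 0.5·107.3 = 97.76.

97.7600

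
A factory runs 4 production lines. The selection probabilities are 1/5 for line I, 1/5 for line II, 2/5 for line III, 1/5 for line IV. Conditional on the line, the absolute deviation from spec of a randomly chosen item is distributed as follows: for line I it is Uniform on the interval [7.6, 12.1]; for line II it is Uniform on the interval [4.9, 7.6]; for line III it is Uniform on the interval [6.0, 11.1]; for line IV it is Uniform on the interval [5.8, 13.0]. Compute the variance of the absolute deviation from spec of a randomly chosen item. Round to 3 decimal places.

Per component, I: μ=9.85, E[X²]=98.71; II: μ=6.25, E[X²]=39.67; III: μ=8.55, E[X²]=75.27; IV: μ=9.4, E[X²]=92.68.
E[X] = 0.2·9.85 + 0.2·6.25 + 0.4·8.55 + 0.2·9.4 = 8.52.
E[X²] = 0.2·98.71 + 0.2·39.67 + 0.4·75.27 + 0.2·92.68 = 76.32.
Var(X) = E[X²] − (E[X])² = 76.32 − 72.5904 = 3.7296.

3.730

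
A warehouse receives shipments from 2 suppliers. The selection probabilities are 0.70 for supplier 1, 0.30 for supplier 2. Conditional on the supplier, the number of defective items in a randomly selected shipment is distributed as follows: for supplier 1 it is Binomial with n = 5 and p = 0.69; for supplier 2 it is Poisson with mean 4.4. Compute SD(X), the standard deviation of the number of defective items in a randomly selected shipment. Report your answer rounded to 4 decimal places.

Per component, 1: μ=3.45, E[X²]=12.972; 2: μ=4.4, E[X²]=23.76.
E[X] = 0.7·3.45 + 0.3·4.4 = 3.735.
E[X²] = 0.7·12.972 + 0.3·23.76 = 16.2084.
Var(X) = E[X²] − (E[X])² = 16.2084 − 13.9502 = 2.25818.
SD(X) = √2.25818 = 1.50272.

1.5027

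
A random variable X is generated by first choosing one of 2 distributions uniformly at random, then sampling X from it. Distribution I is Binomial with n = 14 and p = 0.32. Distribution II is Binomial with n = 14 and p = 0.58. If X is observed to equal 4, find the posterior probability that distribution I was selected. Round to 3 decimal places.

0.920

Likelihoods P(X=4 | ·): I: 0.221883; II: 0.0193481.
Posterior ∝ prior × likelihood. Numerator for I: 0.5·0.221883 = 0.110941.
Normalizing constant: 0.5·0.221883 + 0.5·0.0193481 = 0.120615.
P(I | observation) = 0.110941 / 0.120615 = 0.919794.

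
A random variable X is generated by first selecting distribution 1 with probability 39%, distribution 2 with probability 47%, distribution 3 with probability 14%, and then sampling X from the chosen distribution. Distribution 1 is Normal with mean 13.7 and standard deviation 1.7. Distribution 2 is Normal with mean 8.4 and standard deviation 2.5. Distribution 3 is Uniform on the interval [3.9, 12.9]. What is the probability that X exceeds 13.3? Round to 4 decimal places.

0.2430

Conditional on each component, P(X > 13.3): 1: 0.59301; 2: 0.0249979; 3: 0.
By total probability, P(X > 13.3) = 0.39·0.59301 + 0.47·0.0249979 + 0.14·0 = 0.243023.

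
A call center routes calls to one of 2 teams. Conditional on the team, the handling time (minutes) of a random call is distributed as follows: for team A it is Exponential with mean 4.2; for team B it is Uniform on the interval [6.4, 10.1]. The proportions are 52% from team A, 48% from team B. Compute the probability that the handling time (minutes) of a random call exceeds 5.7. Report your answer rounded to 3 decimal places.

0.614

Conditional on each team, P(X > 5.7): A: 0.257395; B: 1.
By total probability, P(X > 5.7) = 0.52·0.257395 + 0.48·1 = 0.613845.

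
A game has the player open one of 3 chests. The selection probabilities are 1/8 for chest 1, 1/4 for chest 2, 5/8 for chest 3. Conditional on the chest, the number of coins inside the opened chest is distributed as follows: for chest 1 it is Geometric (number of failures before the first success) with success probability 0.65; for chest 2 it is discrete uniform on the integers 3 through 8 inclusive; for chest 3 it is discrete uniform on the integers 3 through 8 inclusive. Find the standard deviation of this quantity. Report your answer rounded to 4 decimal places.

Per component, 1: μ=0.538462, E[X²]=1.11834; 2: μ=5.5, E[X²]=33.1667; 3: μ=5.5, E[X²]=33.1667.
E[X] = 0.125·0.538462 + 0.25·5.5 + 0.625·5.5 = 4.87981.
E[X²] = 0.125·1.11834 + 0.25·33.1667 + 0.625·33.1667 = 29.1606.
Var(X) = E[X²] − (E[X])² = 29.1606 − 23.8125 = 5.3481.
SD(X) = √5.3481 = 2.3126.

2.3126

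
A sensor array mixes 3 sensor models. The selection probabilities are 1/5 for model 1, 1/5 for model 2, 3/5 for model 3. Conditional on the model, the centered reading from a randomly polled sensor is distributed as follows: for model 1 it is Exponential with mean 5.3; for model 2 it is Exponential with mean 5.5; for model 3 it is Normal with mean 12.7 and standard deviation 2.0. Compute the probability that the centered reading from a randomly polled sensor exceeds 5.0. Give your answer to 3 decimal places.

Conditional on each model, P(X > 5.0): 1: 0.389303; 2: 0.40289; 3: 0.999941.
By total probability, P(X > 5.0) = 0.2·0.389303 + 0.2·0.40289 + 0.6·0.999941 = 0.758403.

0.758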